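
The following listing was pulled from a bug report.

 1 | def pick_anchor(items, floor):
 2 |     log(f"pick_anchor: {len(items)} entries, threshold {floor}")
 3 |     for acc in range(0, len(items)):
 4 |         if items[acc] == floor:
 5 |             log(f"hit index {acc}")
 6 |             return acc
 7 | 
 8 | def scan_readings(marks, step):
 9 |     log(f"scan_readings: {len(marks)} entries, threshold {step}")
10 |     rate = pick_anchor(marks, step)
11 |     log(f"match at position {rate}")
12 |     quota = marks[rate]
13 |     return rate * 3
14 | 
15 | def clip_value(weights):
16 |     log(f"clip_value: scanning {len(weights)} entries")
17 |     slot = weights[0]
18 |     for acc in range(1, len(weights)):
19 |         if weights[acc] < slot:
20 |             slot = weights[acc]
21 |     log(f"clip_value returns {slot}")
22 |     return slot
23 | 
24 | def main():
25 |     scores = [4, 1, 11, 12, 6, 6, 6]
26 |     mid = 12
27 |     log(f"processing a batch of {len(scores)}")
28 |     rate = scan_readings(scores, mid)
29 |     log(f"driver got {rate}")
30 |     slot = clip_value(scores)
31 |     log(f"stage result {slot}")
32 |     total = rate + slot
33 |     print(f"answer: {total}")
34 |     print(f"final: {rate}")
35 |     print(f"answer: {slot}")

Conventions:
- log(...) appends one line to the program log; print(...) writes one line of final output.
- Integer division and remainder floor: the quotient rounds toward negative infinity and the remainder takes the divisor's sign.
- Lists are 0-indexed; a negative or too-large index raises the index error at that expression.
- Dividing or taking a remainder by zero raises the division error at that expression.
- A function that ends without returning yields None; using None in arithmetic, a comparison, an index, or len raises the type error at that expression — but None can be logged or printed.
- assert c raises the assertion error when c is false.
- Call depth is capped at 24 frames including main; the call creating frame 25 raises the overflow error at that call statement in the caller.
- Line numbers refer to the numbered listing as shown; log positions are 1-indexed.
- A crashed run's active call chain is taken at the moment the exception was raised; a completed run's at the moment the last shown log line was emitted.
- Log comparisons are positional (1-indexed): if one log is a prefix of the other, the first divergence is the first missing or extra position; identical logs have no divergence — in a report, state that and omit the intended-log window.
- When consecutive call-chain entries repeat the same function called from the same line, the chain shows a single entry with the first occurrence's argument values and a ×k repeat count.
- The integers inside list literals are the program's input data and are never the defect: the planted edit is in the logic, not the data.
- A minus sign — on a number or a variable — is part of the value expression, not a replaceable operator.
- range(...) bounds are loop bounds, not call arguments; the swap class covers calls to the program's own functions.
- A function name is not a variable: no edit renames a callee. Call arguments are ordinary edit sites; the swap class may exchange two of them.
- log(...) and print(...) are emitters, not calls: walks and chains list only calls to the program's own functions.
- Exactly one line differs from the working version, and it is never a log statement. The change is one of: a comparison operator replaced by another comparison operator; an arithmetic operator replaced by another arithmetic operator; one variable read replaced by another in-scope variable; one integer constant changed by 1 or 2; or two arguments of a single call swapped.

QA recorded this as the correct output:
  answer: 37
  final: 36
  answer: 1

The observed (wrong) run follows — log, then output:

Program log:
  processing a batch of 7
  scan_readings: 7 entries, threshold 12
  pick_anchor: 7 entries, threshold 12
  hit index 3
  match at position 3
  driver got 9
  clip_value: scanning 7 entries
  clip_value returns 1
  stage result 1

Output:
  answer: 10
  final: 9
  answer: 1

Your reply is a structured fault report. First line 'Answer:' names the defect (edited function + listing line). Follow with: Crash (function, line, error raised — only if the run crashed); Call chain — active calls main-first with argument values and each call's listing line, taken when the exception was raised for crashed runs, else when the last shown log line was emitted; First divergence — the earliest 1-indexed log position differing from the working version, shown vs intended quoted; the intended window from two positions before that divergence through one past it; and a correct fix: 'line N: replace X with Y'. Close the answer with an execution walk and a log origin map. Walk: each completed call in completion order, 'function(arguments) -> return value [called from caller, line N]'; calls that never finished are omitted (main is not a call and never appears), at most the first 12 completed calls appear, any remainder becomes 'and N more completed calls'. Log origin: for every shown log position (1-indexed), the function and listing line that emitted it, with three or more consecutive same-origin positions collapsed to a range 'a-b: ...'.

Answer: the defect is in scan_readings at line 13.
Key observation: Position 6 is the first bad log line: 'driver got 9' should read 'driver got 36'.
Call chain: main.
First divergence: position 6 — the shown line 'driver got 9' should read 'driver got 36'.
Intended log window:
  4: hit index 3
  5: match at position 3
  6: driver got 36
  7: clip_value: scanning 7 entries
Execution walk:
  pick_anchor([4, 1, 11, 12, 6, 6, 6], 12) -> 3  [called from scan_readings, line 10]
  scan_readings([4, 1, 11, 12, 6, 6, 6], 12) -> 9  [called from main, line 28]
  clip_value([4, 1, 11, 12, 6, 6, 6]) -> 1  [called from main, line 30]
Log origin:
  1: emitted by main (line 27)
  2: emitted by scan_readings (line 9)
  3: emitted by pick_anchor (line 2)
  4: emitted by pick_anchor (line 5)
  5: emitted by scan_readings (line 11)
  6: emitted by main (line 29)
  7: emitted by clip_value (line 16)
  8: emitted by clip_value (line 21)
  9: emitted by main (line 31)
A correct fix: line 13: replace `rate` with `quota`.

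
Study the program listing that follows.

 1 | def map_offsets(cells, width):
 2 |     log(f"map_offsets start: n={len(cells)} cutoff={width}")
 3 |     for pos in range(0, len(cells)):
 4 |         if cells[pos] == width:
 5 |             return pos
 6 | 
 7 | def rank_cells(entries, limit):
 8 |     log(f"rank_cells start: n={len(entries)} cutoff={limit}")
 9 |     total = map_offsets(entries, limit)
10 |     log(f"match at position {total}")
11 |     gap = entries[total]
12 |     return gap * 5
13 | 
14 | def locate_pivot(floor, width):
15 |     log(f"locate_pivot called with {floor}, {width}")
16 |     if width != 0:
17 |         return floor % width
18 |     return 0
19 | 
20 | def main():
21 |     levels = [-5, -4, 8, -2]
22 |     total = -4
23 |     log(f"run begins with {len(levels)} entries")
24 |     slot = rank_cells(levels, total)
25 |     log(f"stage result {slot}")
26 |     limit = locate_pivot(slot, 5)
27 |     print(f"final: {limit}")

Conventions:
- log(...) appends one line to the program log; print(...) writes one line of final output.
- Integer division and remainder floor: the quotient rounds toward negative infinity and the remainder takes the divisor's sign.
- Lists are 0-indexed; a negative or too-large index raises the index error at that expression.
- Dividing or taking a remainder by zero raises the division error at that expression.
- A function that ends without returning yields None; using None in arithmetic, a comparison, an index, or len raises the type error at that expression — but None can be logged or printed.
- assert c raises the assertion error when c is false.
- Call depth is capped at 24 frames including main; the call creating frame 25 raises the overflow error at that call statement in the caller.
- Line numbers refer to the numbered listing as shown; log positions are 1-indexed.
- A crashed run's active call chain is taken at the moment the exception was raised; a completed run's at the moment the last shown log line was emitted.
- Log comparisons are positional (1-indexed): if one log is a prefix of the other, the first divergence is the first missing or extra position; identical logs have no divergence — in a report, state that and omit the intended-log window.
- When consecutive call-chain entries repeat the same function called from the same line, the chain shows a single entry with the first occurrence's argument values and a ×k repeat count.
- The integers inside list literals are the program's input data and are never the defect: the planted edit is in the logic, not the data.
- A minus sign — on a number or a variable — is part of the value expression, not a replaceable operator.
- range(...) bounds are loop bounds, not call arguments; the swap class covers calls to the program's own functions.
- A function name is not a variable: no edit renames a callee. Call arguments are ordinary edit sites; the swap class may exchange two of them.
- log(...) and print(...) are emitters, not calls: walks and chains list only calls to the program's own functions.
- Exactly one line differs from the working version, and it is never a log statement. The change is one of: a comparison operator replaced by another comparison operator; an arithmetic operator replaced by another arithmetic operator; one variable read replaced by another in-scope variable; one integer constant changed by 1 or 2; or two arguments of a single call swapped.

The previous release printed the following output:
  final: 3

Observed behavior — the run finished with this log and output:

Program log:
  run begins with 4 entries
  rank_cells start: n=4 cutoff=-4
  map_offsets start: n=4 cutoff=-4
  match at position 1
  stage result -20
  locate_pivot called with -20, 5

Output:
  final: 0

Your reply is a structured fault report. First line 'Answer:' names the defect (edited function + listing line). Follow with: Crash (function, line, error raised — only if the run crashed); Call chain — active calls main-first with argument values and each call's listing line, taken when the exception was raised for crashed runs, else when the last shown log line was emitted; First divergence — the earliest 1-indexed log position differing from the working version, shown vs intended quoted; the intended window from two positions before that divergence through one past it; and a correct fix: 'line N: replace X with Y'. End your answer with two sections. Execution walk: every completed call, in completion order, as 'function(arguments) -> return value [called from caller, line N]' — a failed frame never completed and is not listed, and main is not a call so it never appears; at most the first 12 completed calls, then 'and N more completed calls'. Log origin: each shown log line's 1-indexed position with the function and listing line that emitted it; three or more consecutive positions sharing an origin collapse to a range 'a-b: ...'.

Answer: the defect is in rank_cells at line 12.
Key observation: Log line 5 is where behavior first shows: 'stage result -20' appears instead of 'stage result -12'.
Call chain: main -> locate_pivot(-20, 5) (called at line 26).
First divergence: position 5 — shown 'stage result -20', intended 'stage result -12'.
Intended log window:
  3: map_offsets start: n=4 cutoff=-4
  4: match at position 1
  5: stage result -12
  6: locate_pivot called with -12, 5
Execution walk:
  map_offsets([-5, -4, 8, -2], -4) -> 1  [called from rank_cells, line 9]
  rank_cells([-5, -4, 8, -2], -4) -> -20  [called from main, line 24]
  locate_pivot(-20, 5) -> 0  [called from main, line 26]
Log origins:
  1: from main, line 23
  2: from rank_cells, line 8
  3: from map_offsets, line 2
  4: from rank_cells, line 10
  5: from main, line 25
  6: from locate_pivot, line 15
A correct fix: line 12: replace `5` with `3`.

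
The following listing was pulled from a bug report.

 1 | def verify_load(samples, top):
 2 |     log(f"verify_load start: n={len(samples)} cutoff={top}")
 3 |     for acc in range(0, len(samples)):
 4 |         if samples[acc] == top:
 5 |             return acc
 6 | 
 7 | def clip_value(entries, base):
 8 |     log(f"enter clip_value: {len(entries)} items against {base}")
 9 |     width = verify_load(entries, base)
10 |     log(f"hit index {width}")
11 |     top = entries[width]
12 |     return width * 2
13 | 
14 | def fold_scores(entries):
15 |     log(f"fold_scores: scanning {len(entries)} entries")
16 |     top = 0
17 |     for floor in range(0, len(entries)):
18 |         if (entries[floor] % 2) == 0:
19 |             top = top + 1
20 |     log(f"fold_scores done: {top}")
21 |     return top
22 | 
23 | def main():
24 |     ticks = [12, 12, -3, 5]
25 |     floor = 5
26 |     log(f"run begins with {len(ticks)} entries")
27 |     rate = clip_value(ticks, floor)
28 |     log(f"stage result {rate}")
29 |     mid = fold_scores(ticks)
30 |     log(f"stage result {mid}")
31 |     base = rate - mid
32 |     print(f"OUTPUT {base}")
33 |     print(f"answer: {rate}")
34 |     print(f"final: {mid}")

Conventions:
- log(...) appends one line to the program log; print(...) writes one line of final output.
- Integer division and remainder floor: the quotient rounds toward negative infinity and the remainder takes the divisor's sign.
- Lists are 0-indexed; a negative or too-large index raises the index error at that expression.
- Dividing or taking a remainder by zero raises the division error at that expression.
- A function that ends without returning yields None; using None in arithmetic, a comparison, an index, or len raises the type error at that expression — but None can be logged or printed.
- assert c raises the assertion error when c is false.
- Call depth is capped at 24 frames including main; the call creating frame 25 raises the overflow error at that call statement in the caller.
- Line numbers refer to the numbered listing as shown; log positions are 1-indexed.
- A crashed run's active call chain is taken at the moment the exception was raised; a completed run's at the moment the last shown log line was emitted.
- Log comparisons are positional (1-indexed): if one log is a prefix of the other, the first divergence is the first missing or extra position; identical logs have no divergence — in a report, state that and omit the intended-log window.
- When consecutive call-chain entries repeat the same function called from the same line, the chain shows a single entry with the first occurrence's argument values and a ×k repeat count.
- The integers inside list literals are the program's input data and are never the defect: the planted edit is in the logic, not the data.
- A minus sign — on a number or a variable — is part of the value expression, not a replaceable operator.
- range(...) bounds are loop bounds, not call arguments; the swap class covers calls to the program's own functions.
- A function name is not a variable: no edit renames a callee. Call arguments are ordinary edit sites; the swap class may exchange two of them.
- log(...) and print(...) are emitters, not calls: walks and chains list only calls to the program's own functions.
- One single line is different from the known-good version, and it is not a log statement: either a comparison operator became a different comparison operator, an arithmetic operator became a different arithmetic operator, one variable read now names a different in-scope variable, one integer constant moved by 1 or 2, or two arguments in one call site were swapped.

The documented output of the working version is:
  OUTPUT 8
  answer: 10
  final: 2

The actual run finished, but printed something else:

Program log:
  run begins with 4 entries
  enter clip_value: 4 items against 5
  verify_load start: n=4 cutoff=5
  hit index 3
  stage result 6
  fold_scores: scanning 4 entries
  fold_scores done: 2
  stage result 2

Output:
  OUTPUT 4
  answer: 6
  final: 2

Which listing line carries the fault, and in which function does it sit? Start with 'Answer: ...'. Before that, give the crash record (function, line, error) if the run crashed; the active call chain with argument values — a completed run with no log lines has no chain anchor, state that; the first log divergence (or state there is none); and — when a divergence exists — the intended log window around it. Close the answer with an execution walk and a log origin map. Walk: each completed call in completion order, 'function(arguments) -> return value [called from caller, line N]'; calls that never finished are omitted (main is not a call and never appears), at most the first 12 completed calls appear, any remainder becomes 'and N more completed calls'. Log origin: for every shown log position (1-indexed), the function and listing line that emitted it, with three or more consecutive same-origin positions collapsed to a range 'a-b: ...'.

Answer: the defect is in clip_value at line 12.
Key fact: The log first diverges at position 5: the faulty run prints 'stage result 6' where the working version prints 'stage result 10'.
Call chain: main.
First divergence: position 5; shown 'stage result 6' vs intended 'stage result 10'.
Intended log window:
  3: verify_load start: n=4 cutoff=5
  4: hit index 3
  5: stage result 10
  6: fold_scores: scanning 4 entries
Execution walk:
  verify_load([12, 12, -3, 5], 5) -> 3  [called from clip_value, line 9]
  clip_value([12, 12, -3, 5], 5) -> 6  [called from main, line 27]
  fold_scores([12, 12, -3, 5]) -> 2  [called from main, line 29]
Log origin:
  1 — main, line 26
  2 — clip_value, line 8
  3 — verify_load, line 2
  4 — clip_value, line 10
  5 — main, line 28
  6 — fold_scores, line 15
  7 — fold_scores, line 20
  8 — main, line 30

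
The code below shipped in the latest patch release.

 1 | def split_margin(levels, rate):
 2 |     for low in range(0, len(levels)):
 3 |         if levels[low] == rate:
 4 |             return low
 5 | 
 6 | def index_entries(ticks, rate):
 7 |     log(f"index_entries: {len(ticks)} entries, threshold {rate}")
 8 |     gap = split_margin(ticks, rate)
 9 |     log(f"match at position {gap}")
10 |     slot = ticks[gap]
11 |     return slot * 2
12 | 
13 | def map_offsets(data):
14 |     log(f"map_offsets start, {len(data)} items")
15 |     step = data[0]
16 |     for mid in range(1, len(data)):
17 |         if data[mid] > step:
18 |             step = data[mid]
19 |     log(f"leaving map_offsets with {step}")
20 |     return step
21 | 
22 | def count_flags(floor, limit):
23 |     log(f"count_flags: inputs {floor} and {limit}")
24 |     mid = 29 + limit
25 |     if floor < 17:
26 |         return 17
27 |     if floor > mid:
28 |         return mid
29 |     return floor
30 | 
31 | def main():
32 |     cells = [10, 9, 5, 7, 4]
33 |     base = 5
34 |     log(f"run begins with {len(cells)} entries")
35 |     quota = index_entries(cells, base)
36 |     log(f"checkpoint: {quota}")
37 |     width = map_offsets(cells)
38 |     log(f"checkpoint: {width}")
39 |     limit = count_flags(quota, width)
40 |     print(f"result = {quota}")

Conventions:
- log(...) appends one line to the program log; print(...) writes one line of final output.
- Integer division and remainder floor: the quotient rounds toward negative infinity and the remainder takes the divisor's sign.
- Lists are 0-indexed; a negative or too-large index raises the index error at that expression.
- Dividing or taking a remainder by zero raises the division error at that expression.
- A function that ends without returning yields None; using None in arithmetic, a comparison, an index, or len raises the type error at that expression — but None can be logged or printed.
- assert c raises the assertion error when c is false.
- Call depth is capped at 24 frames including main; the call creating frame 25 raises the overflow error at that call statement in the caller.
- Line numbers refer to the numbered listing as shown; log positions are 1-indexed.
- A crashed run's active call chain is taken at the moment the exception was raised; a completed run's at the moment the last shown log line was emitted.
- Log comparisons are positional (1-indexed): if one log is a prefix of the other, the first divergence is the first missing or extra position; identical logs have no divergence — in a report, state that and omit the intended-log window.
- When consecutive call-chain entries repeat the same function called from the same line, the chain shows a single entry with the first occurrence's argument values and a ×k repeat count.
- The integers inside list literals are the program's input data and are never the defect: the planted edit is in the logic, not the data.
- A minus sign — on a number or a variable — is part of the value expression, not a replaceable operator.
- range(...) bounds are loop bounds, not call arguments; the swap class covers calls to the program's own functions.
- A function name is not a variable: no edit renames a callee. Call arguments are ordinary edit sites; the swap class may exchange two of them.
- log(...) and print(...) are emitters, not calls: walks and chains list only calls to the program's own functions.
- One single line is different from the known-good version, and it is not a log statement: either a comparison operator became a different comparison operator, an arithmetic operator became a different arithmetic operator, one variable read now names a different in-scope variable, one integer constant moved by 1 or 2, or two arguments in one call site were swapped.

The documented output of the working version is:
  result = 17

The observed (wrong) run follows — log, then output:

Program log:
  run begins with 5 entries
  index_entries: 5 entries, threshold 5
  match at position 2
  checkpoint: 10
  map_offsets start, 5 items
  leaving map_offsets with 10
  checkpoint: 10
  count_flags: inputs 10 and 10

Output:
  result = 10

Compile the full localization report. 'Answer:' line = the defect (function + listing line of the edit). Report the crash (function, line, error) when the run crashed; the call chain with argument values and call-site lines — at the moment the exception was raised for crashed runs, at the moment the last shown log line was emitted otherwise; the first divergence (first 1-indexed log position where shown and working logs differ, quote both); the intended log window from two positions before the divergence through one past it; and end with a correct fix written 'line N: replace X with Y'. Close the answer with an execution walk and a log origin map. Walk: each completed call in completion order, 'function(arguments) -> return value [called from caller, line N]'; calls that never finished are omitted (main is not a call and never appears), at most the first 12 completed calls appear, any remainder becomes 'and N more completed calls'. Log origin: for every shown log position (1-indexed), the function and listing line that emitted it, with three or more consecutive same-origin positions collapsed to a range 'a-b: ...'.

Answer: the defect is in main at line 40.
Core observation: No log line changed; the fault shows up purely in the output.
Call chain: main -> count_flags(10, 10) (called at line 39).
First divergence: none — the logs agree in full.
Execution walk:
  split_margin([10, 9, 5, 7, 4], 5) -> 2  [called from index_entries, line 8]
  index_entries([10, 9, 5, 7, 4], 5) -> 10  [called from main, line 35]
  map_offsets([10, 9, 5, 7, 4]) -> 10  [called from main, line 37]
  count_flags(10, 10) -> 17  [called from main, line 39]
Origin of each log line:
  1 — main, line 34
  2 — index_entries, line 7
  3 — index_entries, line 9
  4 — main, line 36
  5 — map_offsets, line 14
  6 — map_offsets, line 19
  7 — main, line 38
  8 — count_flags, line 23
A correct fix: line 40: replace `quota` with `limit`.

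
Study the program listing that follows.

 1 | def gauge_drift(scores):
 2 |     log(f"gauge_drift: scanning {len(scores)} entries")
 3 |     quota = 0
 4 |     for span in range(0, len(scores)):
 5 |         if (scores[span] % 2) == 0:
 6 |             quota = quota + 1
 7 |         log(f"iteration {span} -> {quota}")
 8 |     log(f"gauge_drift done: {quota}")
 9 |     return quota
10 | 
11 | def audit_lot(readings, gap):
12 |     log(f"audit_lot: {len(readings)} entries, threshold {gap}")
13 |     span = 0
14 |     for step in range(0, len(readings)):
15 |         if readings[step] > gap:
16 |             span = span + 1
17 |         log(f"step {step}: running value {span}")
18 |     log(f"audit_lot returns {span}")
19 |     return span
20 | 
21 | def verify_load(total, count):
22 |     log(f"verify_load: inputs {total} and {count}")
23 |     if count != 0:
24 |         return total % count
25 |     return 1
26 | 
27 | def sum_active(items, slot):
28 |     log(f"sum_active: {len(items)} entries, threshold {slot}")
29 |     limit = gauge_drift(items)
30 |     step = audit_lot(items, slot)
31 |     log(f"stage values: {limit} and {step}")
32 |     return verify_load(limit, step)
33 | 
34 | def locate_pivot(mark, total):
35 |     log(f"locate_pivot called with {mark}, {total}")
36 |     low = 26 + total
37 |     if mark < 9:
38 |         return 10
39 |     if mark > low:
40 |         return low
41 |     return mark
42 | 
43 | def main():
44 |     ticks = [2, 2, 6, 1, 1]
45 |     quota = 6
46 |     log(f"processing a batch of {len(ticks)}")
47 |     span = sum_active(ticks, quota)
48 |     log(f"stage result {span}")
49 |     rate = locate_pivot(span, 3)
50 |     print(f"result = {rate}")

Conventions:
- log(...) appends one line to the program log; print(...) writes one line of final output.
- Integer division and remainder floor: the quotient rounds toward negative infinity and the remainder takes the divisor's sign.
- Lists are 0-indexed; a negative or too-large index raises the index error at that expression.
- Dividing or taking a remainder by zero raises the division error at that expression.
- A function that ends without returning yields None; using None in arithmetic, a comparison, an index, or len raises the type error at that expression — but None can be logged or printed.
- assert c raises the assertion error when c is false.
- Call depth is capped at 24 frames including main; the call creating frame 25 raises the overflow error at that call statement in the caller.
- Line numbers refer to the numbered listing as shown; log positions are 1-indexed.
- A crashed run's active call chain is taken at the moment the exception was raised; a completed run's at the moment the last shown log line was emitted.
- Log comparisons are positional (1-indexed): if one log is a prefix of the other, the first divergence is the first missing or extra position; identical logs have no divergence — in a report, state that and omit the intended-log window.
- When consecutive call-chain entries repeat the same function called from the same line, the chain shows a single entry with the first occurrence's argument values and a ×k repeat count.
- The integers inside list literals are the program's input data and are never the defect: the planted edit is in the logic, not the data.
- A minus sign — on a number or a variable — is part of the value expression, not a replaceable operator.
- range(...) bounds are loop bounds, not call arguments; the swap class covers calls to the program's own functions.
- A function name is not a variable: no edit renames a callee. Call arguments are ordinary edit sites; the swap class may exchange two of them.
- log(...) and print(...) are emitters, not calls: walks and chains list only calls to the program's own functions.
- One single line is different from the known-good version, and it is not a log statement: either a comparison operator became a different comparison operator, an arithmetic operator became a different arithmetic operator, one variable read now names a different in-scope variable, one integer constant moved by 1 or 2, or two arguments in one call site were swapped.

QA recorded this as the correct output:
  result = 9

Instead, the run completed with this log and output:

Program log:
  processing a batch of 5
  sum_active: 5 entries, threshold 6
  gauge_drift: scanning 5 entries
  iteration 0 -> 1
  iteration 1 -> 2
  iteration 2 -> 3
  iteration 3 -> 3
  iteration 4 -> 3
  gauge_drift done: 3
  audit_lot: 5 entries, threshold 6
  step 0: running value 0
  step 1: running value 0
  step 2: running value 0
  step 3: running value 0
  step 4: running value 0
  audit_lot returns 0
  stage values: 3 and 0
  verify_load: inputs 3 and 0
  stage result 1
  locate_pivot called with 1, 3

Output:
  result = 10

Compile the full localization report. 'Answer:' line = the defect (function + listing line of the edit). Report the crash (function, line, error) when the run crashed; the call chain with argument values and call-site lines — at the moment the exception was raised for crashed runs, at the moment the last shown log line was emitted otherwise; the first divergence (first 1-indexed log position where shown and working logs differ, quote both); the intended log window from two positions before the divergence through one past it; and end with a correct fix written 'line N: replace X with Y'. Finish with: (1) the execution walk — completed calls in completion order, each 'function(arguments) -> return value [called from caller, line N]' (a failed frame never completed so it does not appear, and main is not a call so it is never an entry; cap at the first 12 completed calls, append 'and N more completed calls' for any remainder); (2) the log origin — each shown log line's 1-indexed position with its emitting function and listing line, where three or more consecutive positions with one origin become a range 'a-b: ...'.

Answer: the defect is in locate_pivot at line 38.
The tell: Log streams are identical — the defect surfaces only in the printed output.
Call chain: main -> locate_pivot(1, 3) (called at line 49).
First divergence: none — the logs agree in full.
Execution walk:
  gauge_drift([2, 2, 6, 1, 1]) -> 3  [called from sum_active, line 29]
  audit_lot([2, 2, 6, 1, 1], 6) -> 0  [called from sum_active, line 30]
  verify_load(3, 0) -> 1  [called from sum_active, line 32]
  sum_active([2, 2, 6, 1, 1], 6) -> 1  [called from main, line 47]
  locate_pivot(1, 3) -> 10  [called from main, line 49]
Log origins:
  1: emitted by main (line 46)
  2: emitted by sum_active (line 28)
  3: emitted by gauge_drift (line 2)
  4-8: emitted by gauge_drift (line 7)
  9: emitted by gauge_drift (line 8)
  10: emitted by audit_lot (line 12)
  11-15: emitted by audit_lot (line 17)
  16: emitted by audit_lot (line 18)
  17: emitted by sum_active (line 31)
  18: emitted by verify_load (line 22)
  19: emitted by main (line 48)
  20: emitted by locate_pivot (line 35)
A correct fix: line 38: replace `10` with `9`.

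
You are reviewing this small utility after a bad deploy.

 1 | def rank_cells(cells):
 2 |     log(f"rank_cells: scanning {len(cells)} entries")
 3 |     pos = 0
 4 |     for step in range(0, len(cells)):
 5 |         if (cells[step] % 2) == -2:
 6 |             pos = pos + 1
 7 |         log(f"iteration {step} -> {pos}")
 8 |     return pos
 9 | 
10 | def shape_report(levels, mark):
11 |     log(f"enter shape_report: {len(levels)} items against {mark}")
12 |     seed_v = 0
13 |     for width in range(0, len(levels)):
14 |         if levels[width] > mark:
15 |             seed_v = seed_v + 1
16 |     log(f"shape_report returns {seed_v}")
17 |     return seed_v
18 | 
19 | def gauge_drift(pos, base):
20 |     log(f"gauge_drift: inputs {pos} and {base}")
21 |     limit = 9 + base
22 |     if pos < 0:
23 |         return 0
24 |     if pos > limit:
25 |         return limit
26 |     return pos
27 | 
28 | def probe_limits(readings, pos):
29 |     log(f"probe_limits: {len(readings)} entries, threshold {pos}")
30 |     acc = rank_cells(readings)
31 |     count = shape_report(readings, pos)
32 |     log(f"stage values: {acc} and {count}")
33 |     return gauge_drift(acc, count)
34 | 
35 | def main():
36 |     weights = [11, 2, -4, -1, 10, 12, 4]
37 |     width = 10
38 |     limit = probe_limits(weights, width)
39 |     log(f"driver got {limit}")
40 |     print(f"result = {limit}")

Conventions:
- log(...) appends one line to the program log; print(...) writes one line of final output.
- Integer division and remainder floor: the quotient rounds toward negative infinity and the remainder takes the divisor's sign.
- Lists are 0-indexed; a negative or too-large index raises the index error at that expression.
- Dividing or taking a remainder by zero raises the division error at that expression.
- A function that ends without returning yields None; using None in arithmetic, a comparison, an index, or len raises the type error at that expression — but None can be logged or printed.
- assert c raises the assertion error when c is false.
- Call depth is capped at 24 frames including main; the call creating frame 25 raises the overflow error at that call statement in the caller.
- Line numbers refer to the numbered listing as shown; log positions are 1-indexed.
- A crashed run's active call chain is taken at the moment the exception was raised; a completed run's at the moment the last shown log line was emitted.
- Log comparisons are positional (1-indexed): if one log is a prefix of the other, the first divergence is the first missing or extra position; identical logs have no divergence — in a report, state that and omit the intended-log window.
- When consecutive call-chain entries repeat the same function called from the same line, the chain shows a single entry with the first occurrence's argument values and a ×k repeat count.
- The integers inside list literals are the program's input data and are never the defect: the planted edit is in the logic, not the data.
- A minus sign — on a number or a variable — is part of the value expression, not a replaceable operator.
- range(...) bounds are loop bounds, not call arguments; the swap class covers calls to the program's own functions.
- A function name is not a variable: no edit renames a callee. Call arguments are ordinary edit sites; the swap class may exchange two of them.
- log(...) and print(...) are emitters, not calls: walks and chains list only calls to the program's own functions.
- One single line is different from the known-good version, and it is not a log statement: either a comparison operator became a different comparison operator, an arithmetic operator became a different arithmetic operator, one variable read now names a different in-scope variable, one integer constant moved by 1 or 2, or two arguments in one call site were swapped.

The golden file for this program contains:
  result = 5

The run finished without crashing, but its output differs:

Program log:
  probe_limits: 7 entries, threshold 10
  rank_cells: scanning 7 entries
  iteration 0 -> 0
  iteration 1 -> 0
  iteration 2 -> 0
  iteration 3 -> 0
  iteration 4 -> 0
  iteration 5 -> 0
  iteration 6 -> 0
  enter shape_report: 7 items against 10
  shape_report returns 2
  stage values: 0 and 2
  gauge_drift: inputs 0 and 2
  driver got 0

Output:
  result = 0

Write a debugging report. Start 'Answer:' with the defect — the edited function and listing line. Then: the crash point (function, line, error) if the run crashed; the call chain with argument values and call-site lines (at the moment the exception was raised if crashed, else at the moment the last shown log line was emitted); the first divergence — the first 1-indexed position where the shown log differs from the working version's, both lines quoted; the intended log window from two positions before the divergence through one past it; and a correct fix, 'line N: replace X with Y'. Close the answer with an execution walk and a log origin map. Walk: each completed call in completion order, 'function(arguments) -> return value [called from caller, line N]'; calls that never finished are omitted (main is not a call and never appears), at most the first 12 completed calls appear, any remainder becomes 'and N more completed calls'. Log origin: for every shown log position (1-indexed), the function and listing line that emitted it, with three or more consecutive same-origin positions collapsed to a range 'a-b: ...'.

Answer: the defect is in rank_cells at line 5.
Key fact: Position 4 is the first bad log line: 'iteration 1 -> 0' should read 'iteration 1 -> 1'.
Call chain: main.
First divergence: position 4 — shown 'iteration 1 -> 0', intended 'iteration 1 -> 1'.
Intended log window:
  2: rank_cells: scanning 7 entries
  3: iteration 0 -> 0
  4: iteration 1 -> 1
  5: iteration 2 -> 2
Execution walk:
  rank_cells([11, 2, -4, -1, 10, 12, 4]) -> 0  [called from probe_limits, line 30]
  shape_report([11, 2, -4, -1, 10, 12, 4], 10) -> 2  [called from probe_limits, line 31]
  gauge_drift(0, 2) -> 0  [called from probe_limits, line 33]
  probe_limits([11, 2, -4, -1, 10, 12, 4], 10) -> 0  [called from main, line 38]
Log line origins:
  1: emitted by probe_limits (line 29)
  2: emitted by rank_cells (line 2)
  3-9: emitted by rank_cells (line 7)
  10: emitted by shape_report (line 11)
  11: emitted by shape_report (line 16)
  12: emitted by probe_limits (line 32)
  13: emitted by gauge_drift (line 20)
  14: emitted by main (line 39)
A correct fix: line 5: replace `-2` with `0`.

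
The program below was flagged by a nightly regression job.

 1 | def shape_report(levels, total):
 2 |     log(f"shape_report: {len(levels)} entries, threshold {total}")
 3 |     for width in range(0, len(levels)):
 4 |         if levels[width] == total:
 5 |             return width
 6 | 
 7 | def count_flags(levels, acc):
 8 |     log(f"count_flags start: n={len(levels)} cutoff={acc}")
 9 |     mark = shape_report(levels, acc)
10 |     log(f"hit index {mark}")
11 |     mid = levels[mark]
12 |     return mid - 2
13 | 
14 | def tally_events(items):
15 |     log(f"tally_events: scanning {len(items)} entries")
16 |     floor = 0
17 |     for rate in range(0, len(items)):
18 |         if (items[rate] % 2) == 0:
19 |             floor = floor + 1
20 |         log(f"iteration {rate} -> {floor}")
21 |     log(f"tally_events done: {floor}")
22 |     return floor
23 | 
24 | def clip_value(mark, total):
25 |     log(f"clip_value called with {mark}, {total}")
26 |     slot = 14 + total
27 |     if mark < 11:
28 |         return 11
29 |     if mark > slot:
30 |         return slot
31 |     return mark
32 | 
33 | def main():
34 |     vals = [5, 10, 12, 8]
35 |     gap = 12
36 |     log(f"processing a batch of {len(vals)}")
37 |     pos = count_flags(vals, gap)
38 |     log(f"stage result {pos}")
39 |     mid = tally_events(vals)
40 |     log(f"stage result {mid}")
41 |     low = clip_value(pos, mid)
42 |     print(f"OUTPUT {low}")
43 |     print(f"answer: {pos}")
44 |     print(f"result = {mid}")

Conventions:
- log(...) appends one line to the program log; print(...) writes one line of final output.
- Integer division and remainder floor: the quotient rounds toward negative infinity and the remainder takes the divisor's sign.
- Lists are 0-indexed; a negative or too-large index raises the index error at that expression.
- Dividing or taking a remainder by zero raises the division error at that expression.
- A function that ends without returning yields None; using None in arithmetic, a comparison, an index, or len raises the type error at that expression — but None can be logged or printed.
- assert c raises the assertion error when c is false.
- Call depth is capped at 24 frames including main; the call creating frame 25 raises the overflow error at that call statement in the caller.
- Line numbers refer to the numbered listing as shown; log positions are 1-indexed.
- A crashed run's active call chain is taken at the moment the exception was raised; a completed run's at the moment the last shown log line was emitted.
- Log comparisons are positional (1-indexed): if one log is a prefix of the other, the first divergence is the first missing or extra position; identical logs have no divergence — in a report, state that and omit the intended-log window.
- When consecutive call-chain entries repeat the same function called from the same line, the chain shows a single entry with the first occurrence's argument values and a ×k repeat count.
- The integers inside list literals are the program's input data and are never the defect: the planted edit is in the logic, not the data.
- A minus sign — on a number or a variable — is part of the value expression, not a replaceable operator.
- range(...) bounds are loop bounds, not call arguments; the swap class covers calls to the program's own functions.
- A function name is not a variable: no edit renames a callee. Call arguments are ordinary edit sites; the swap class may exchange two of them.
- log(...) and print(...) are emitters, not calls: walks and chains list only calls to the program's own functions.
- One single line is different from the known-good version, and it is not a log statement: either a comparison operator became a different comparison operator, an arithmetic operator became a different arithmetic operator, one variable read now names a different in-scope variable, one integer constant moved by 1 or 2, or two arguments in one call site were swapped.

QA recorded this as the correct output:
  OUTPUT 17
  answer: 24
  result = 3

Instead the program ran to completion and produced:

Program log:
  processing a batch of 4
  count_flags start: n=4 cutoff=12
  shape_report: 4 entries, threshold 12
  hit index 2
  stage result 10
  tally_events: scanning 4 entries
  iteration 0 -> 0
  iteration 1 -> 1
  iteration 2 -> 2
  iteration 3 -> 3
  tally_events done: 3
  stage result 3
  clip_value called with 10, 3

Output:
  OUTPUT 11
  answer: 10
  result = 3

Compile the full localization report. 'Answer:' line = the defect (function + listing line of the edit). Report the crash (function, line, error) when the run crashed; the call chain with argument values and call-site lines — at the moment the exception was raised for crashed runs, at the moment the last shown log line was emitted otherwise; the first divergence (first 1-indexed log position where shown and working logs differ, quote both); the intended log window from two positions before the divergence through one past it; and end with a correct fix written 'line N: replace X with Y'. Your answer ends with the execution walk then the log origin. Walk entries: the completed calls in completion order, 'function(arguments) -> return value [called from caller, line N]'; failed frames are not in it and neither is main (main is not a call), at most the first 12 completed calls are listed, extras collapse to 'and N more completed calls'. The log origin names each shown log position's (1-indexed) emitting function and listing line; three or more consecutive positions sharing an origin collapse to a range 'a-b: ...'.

Answer: the defect is in count_flags at line 12.
Key observation: Everything matches until log position 5, which reads 'stage result 10' in place of 'stage result 24'.
Call chain: main -> clip_value(10, 3) (called at line 41).
First divergence: position 5; shown 'stage result 10' vs intended 'stage result 24'.
Intended log window:
  3: shape_report: 4 entries, threshold 12
  4: hit index 2
  5: stage result 24
  6: tally_events: scanning 4 entries
Execution walk:
  shape_report([5, 10, 12, 8], 12) -> 2  [called from count_flags, line 9]
  count_flags([5, 10, 12, 8], 12) -> 10  [called from main, line 37]
  tally_events([5, 10, 12, 8]) -> 3  [called from main, line 39]
  clip_value(10, 3) -> 11  [called from main, line 41]
Log origins:
  1 — main, line 36
  2 — count_flags, line 8
  3 — shape_report, line 2
  4 — count_flags, line 10
  5 — main, line 38
  6 — tally_events, line 15
  7-10 — tally_events, line 20
  11 — tally_events, line 21
  12 — main, line 40
  13 — clip_value, line 25
A correct fix: line 12: replace `-` with `*`.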